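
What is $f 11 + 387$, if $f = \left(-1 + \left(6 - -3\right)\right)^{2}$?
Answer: $1091$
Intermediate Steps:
$f = 64$ ($f = \left(-1 + \left(6 + 3\right)\right)^{2} = \left(-1 + 9\right)^{2} = 8^{2} = 64$)
$f 11 + 387 = 64 \cdot 11 + 387 = 704 + 387 = 1091$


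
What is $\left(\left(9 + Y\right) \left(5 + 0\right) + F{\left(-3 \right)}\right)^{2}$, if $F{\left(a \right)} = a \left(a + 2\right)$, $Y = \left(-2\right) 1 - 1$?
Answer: $1089$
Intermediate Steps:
$Y = -3$ ($Y = -2 - 1 = -3$)
$F{\left(a \right)} = a \left(2 + a\right)$
$\left(\left(9 + Y\right) \left(5 + 0\right) + F{\left(-3 \right)}\right)^{2} = \left(\left(9 - 3\right) \left(5 + 0\right) - 3 \left(2 - 3\right)\right)^{2} = \left(6 \cdot 5 - -3\right)^{2} = \left(30 + 3\right)^{2} = 33^{2} = 1089$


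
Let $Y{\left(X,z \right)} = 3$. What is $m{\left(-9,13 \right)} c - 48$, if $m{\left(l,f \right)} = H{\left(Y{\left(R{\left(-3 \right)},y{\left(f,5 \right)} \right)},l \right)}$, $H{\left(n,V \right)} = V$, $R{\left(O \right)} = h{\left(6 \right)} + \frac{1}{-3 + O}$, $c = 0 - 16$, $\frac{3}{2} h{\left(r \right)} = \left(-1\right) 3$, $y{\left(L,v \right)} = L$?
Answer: $96$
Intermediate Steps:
$h{\left(r \right)} = -2$ ($h{\left(r \right)} = \frac{2 \left(\left(-1\right) 3\right)}{3} = \frac{2}{3} \left(-3\right) = -2$)
$c = -16$
$R{\left(O \right)} = -2 + \frac{1}{-3 + O}$
$m{\left(l,f \right)} = l$
$m{\left(-9,13 \right)} c - 48 = \left(-9\right) \left(-16\right) - 48 = 144 - 48 = 96$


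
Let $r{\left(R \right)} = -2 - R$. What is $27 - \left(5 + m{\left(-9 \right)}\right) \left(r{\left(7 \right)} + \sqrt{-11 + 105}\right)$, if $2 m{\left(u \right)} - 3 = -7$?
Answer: $54 - 3 \sqrt{94} \approx 24.914$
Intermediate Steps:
$m{\left(u \right)} = -2$ ($m{\left(u \right)} = \frac{3}{2} + \frac{1}{2} \left(-7\right) = \frac{3}{2} - \frac{7}{2} = -2$)
$27 - \left(5 + m{\left(-9 \right)}\right) \left(r{\left(7 \right)} + \sqrt{-11 + 105}\right) = 27 - \left(5 - 2\right) \left(\left(-2 - 7\right) + \sqrt{-11 + 105}\right) = 27 - 3 \left(\left(-2 - 7\right) + \sqrt{94}\right) = 27 - 3 \left(-9 + \sqrt{94}\right) = 27 - \left(-27 + 3 \sqrt{94}\right) = 27 + \left(27 - 3 \sqrt{94}\right) = 54 - 3 \sqrt{94}$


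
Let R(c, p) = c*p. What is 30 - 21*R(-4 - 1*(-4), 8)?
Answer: 30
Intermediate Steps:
30 - 21*R(-4 - 1*(-4), 8) = 30 - 21*(-4 - 1*(-4))*8 = 30 - 21*(-4 + 4)*8 = 30 - 0*8 = 30 - 21*0 = 30 + 0 = 30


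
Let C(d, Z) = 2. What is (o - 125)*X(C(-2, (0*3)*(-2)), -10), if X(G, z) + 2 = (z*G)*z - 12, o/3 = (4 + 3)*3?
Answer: -11532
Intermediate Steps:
o = 63 (o = 3*((4 + 3)*3) = 3*(7*3) = 3*21 = 63)
X(G, z) = -14 + G*z² (X(G, z) = -2 + ((z*G)*z - 12) = -2 + ((G*z)*z - 12) = -2 + (G*z² - 12) = -2 + (-12 + G*z²) = -14 + G*z²)
(o - 125)*X(C(-2, (0*3)*(-2)), -10) = (63 - 125)*(-14 + 2*(-10)²) = -62*(-14 + 2*100) = -62*(-14 + 200) = -62*186 = -11532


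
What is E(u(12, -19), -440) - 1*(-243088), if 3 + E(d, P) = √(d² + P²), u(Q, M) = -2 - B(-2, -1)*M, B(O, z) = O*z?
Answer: 243085 + 4*√12181 ≈ 2.4353e+5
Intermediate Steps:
u(Q, M) = -2 - 2*M (u(Q, M) = -2 - (-2*(-1))*M = -2 - 2*M)
E(d, P) = -3 + √(P² + d²) (E(d, P) = -3 + √(d² + P²) = -3 + √(P² + d²))
E(u(12, -19), -440) - 1*(-243088) = (-3 + √((-440)² + (-2 - 2*(-19))²)) - 1*(-243088) = (-3 + √(193600 + (-2 + 38)²)) + 243088 = (-3 + √(193600 + 36²)) + 243088 = (-3 + √(193600 + 1296)) + 243088 = (-3 + √194896) + 243088 = (-3 + 4*√12181) + 243088 = 243085 + 4*√12181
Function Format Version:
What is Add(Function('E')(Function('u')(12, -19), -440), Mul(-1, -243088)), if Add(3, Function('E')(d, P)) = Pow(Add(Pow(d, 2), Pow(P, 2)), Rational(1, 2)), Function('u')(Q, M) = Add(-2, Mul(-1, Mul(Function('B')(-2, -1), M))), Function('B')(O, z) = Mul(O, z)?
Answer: Add(243085, Mul(4, Pow(12181, Rational(1, 2)))) ≈ 2.4353e+5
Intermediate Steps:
Function('u')(Q, M) = Add(-2, Mul(-2, M)) (Function('u')(Q, M) = Add(-2, Mul(-1, Mul(Mul(-2, -1), M))) = Add(-2, Mul(-1, Mul(2, M))) = Add(-2, Mul(-2, M)))
Function('E')(d, P) = Add(-3, Pow(Add(Pow(P, 2), Pow(d, 2)), Rational(1, 2))) (Function('E')(d, P) = Add(-3, Pow(Add(Pow(d, 2), Pow(P, 2)), Rational(1, 2))) = Add(-3, Pow(Add(Pow(P, 2), Pow(d, 2)), Rational(1, 2))))
Add(Function('E')(Function('u')(12, -19), -440), Mul(-1, -243088)) = Add(Add(-3, Pow(Add(Pow(-440, 2), Pow(Add(-2, Mul(-2, -19)), 2)), Rational(1, 2))), Mul(-1, -243088)) = Add(Add(-3, Pow(Add(193600, Pow(Add(-2, 38), 2)), Rational(1, 2))), 243088) = Add(Add(-3, Pow(Add(193600, Pow(36, 2)), Rational(1, 2))), 243088) = Add(Add(-3, Pow(Add(193600, 1296), Rational(1, 2))), 243088) = Add(Add(-3, Pow(194896, Rational(1, 2))), 243088) = Add(Add(-3, Mul(4, Pow(12181, Rational(1, 2)))), 243088) = Add(243085, Mul(4, Pow(12181, Rational(1, 2))))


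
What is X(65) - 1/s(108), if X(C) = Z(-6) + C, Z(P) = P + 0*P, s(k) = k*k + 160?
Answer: 697615/11824 ≈ 59.000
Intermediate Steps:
s(k) = 160 + k**2 (s(k) = k**2 + 160 = 160 + k**2)
Z(P) = P (Z(P) = P + 0 = P)
X(C) = -6 + C
X(65) - 1/s(108) = (-6 + 65) - 1/(160 + 108**2) = 59 - 1/(160 + 11664) = 59 - 1/11824 = 697615/11824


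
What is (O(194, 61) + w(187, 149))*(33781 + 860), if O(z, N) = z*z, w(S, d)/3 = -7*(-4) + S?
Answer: 1326092121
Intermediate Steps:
w(S, d) = 84 + 3*S (w(S, d) = 3*(-7*(-4) + S) = 3*(28 + S) = 84 + 3*S)
O(z, N) = z²
(O(194, 61) + w(187, 149))*(33781 + 860) = (194² + (84 + 3*187))*(33781 + 860) = (37636 + (84 + 561))*34641 = (37636 + 645)*34641 = 38281*34641 = 1326092121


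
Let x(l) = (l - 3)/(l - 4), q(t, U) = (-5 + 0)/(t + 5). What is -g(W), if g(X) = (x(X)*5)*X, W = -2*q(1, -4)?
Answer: -100/21 ≈ -4.7619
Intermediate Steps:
q(t, U) = -5/(5 + t)
W = 5/3 (W = -(-10)/(5 + 1) = -(-10)/6 = -2*(-5/6) = 5/3 ≈ 1.6667)
x(l) = (-3 + l)/(-4 + l)
g(X) = 5*X*(-3 + X)/(-4 + X) (g(X) = (((-3 + X)/(-4 + X))*5)*X = (5*(-3 + X)/(-4 + X))*X = 5*X*(-3 + X)/(-4 + X))
-g(W) = -5*5*(-3 + 5/3)/(3*(-4 + 5/3)) = -5*5*(-4)/(3*(-7/3)*3) = -5*5*(-3)*(-4)/(3*7*3) = -1*100/21 = -100/21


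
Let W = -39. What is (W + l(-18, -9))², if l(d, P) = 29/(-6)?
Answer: 69169/36 ≈ 1921.4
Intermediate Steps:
l(d, P) = -29/6 (l(d, P) = 29*(-⅙) = -29/6)
(W + l(-18, -9))² = (-39 - 29/6)² = (-263/6)² = 69169/36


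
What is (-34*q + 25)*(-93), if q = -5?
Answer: -18135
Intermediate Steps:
(-34*q + 25)*(-93) = (-34*(-5) + 25)*(-93) = (170 + 25)*(-93) = 195*(-93) = -18135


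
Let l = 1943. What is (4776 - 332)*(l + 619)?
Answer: 11385528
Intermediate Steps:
(4776 - 332)*(l + 619) = (4776 - 332)*(1943 + 619) = 4444*2562 = 11385528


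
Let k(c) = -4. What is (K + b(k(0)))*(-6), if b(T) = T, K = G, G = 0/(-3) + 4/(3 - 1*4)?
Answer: 48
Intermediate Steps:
G = -4 (G = 0*(-⅓) + 4/(3 - 4) = 0 + 4/(-1) = 0 + 4*(-1) = 0 - 4 = -4)
K = -4
(K + b(k(0)))*(-6) = (-4 - 4)*(-6) = -8*(-6) = 48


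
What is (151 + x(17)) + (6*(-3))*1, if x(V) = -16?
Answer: 117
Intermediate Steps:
(151 + x(17)) + (6*(-3))*1 = (151 - 16) + (6*(-3))*1 = 135 - 18*1 = 135 - 18 = 117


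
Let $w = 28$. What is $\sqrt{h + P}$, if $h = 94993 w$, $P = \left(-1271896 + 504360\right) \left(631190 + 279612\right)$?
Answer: $2 i \sqrt{174767666017} \approx 8.361 \cdot 10^{5} i$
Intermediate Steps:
$P = -699073323872$ ($P = \left(-767536\right) 910802 = -699073323872$)
$h = 2659804$ ($h = 94993 \cdot 28 = 2659804$)
$\sqrt{h + P} = \sqrt{2659804 - 699073323872} = \sqrt{-699070664068} = 2 i \sqrt{174767666017}$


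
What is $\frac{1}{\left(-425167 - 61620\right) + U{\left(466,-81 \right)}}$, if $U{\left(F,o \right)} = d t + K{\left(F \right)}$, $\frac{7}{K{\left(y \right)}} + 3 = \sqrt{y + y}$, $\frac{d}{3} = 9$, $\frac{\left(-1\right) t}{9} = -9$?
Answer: $- \frac{447285779}{216754678326751} - \frac{14 \sqrt{233}}{216754678326751} \approx -2.0636 \cdot 10^{-6}$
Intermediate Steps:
$t = 81$ ($t = \left(-9\right) \left(-9\right) = 81$)
$d = 27$ ($d = 3 \cdot 9 = 27$)
$K{\left(y \right)} = \frac{7}{-3 + \sqrt{2} \sqrt{y}}$ ($K{\left(y \right)} = \frac{7}{-3 + \sqrt{y + y}} = \frac{7}{-3 + \sqrt{2 y}} = \frac{7}{-3 + \sqrt{2} \sqrt{y}}$)
$U{\left(F,o \right)} = 2187 + \frac{7}{-3 + \sqrt{2} \sqrt{F}}$ ($U{\left(F,o \right)} = 27 \cdot 81 + \frac{7}{-3 + \sqrt{2} \sqrt{F}} = 2187 + \frac{7}{-3 + \sqrt{2} \sqrt{F}}$)
$\frac{1}{\left(-425167 - 61620\right) + U{\left(466,-81 \right)}} = \frac{1}{\left(-425167 - 61620\right) + \left(2187 + \frac{7}{-3 + \sqrt{2} \sqrt{466}}\right)} = \frac{1}{\left(-425167 - 61620\right) + \left(2187 + \frac{7}{-3 + 2 \sqrt{233}}\right)} = \frac{1}{-486787 + \left(2187 + \frac{7}{-3 + 2 \sqrt{233}}\right)} = \frac{1}{-484600 + \frac{7}{-3 + 2 \sqrt{233}}}$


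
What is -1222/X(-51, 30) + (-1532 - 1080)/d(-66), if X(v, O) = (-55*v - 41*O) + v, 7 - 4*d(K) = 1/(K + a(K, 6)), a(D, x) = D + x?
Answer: -1003672889/672846 ≈ -1491.7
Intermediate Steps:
d(K) = 7/4 - 1/(4*(6 + 2*K)) (d(K) = 7/4 - 1/(4*(K + (K + 6))) = 7/4 - 1/(4*(K + (6 + K))) = 7/4 - 1/(4*(6 + 2*K)))
X(v, O) = -54*v - 41*O
-1222/X(-51, 30) + (-1532 - 1080)/d(-66) = -1222/(-54*(-51) - 41*30) + (-1532 - 1080)/(((41 + 14*(-66))/(8*(3 - 66)))) = -1222/(2754 - 1230) - 2612*(-504/(41 - 924)) = -1222/1524 - 2612/((1/8)*(-1/63)*(-883)) = -1222*1/1524 - 2612/883/504 = -611/762 - 2612*504/883 = -611/762 - 1316448/883 = -1003672889/672846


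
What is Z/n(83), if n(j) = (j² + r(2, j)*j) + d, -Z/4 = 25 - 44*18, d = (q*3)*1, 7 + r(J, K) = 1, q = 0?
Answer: 3068/6391 ≈ 0.48005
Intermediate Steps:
r(J, K) = -6 (r(J, K) = -7 + 1 = -6)
d = 0 (d = (0*3)*1 = 0*1 = 0)
Z = 3068 (Z = -4*(25 - 44*18) = -4*(25 - 792) = -4*(-767) = 3068)
n(j) = j² - 6*j (n(j) = (j² - 6*j) + 0 = j² - 6*j)
Z/n(83) = 3068/((83*(-6 + 83))) = 3068/((83*77)) = 3068/6391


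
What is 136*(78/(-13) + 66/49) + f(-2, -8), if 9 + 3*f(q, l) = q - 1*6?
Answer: -93857/147 ≈ -638.48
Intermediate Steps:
f(q, l) = -5 + q/3 (f(q, l) = -3 + (q - 1*6)/3 = -3 + (q - 6)/3 = -3 + (-6 + q)/3 = -3 + (-2 + q/3) = -5 + q/3)
136*(78/(-13) + 66/49) + f(-2, -8) = 136*(78/(-13) + 66/49) + (-5 + (1/3)*(-2)) = 136*(78*(-1/13) + 66*(1/49)) + (-5 - 2/3) = 136*(-6 + 66/49) - 17/3 = 136*(-228/49) - 17/3 = -31008/49 - 17/3 = -93857/147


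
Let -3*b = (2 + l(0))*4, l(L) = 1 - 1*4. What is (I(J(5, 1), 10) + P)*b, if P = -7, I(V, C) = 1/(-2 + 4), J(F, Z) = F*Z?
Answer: -26/3 ≈ -8.6667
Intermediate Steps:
l(L) = -3 (l(L) = 1 - 4 = -3)
b = 4/3 (b = -(2 - 3)*4/3 = -(-1)*4/3 = -⅓*(-4) = 4/3 ≈ 1.3333)
I(V, C) = ½ (I(V, C) = 1/2 = ½)
(I(J(5, 1), 10) + P)*b = (½ - 7)*(4/3) = -13/2*4/3 = -26/3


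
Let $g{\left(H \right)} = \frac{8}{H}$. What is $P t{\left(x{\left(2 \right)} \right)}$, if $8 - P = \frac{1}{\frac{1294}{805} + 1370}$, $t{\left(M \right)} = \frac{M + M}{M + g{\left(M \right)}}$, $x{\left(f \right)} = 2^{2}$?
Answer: $\frac{8832347}{828108} \approx 10.666$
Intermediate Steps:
$x{\left(f \right)} = 4$
$t{\left(M \right)} = \frac{2 M}{M + \frac{8}{M}}$ ($t{\left(M \right)} = \frac{M + M}{M + \frac{8}{M}} = \frac{2 M}{M + \frac{8}{M}}$)
$P = \frac{8832347}{1104144}$ ($P = 8 - \frac{1}{\frac{1294}{805} + 1370} = 8 - \frac{1}{\frac{1104144}{805}} = 8 - \frac{805}{1104144} = \frac{8832347}{1104144} \approx 7.9993$)
$P t{\left(x{\left(2 \right)} \right)} = \frac{8832347 \frac{2 \cdot 4^{2}}{8 + 4^{2}}}{1104144} = \frac{8832347 \cdot 2 \cdot 16 \frac{1}{8 + 16}}{1104144} = \frac{8832347 \cdot 2 \cdot 16 \cdot \frac{1}{24}}{1104144} = \frac{8832347}{1104144} \cdot \frac{4}{3} = \frac{8832347}{828108}$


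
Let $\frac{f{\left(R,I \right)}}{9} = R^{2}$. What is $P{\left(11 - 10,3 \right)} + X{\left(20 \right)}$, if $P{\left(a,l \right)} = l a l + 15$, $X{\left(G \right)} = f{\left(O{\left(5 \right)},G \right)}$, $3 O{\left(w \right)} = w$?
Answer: $49$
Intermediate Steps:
$O{\left(w \right)} = \frac{w}{3}$
$f{\left(R,I \right)} = 9 R^{2}$
$X{\left(G \right)} = 25$ ($X{\left(G \right)} = 9 \left(\frac{1}{3} \cdot 5\right)^{2} = 9 \left(\frac{5}{3}\right)^{2} = 9 \cdot \frac{25}{9} = 25$)
$P{\left(a,l \right)} = 15 + a l^{2}$ ($P{\left(a,l \right)} = a l l + 15 = a l^{2} + 15 = 15 + a l^{2}$)
$P{\left(11 - 10,3 \right)} + X{\left(20 \right)} = \left(15 + \left(11 - 10\right) 3^{2}\right) + 25 = \left(15 + \left(11 - 10\right) 9\right) + 25 = \left(15 + 1 \cdot 9\right) + 25 = \left(15 + 9\right) + 25 = 24 + 25 = 49$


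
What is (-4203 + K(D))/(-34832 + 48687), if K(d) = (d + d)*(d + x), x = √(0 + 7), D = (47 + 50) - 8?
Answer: 11639/13855 + 178*√7/13855 ≈ 0.87405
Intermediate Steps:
D = 89 (D = 97 - 8 = 89)
x = √7 ≈ 2.6458
K(d) = 2*d*(d + √7) (K(d) = (d + d)*(d + √7) = (2*d)*(d + √7) = 2*d*(d + √7))
(-4203 + K(D))/(-34832 + 48687) = (-4203 + 2*89*(89 + √7))/(-34832 + 48687) = (-4203 + (15842 + 178*√7))/13855 = (11639 + 178*√7)*(1/13855) = 11639/13855 + 178*√7/13855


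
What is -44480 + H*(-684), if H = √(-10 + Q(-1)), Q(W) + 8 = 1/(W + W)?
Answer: -44480 - 342*I*√74 ≈ -44480.0 - 2942.0*I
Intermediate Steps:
Q(W) = -8 + 1/(2*W) (Q(W) = -8 + 1/(W + W) = -8 + 1/(2*W))
H = I*√74/2 (H = √(-10 + (-8 + (½)/(-1))) = √(-10 + (-8 + (½)*(-1))) = √(-10 + (-8 - ½)) = √(-10 - 17/2) = √(-37/2) = I*√74/2 ≈ 4.3012*I)
-44480 + H*(-684) = -44480 + (I*√74/2)*(-684) = -44480 - 342*I*√74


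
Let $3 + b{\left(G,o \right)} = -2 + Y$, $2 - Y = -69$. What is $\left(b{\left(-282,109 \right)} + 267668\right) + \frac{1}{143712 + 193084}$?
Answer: $\frac{90171740265}{336796} \approx 2.6773 \cdot 10^{5}$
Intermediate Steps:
$Y = 71$ ($Y = 2 - -69 = 2 + 69 = 71$)
$b{\left(G,o \right)} = 66$ ($b{\left(G,o \right)} = -3 + \left(-2 + 71\right) = -3 + 69 = 66$)
$\left(b{\left(-282,109 \right)} + 267668\right) + \frac{1}{143712 + 193084} = \left(66 + 267668\right) + \frac{1}{143712 + 193084} = 267734 + \frac{1}{336796} = \frac{90171740265}{336796}$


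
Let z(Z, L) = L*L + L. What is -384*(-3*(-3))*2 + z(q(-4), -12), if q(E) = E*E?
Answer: -6780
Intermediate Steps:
q(E) = E²
z(Z, L) = L + L² (z(Z, L) = L² + L = L + L²)
-384*(-3*(-3))*2 + z(q(-4), -12) = -384*(-3*(-3))*2 - 12*(1 - 12) = -3456*2 - 12*(-11) = -384*18 + 132 = -6912 + 132 = -6780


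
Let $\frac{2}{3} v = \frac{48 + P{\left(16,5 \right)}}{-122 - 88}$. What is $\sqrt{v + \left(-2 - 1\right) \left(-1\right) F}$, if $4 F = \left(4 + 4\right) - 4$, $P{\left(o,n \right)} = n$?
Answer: $\frac{\sqrt{12845}}{70} \approx 1.6191$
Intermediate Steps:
$v = - \frac{53}{140}$ ($v = \frac{3 \frac{48 + 5}{-122 - 88}}{2} = \frac{3 \frac{53}{-210}}{2} = \frac{3 \cdot 53 \left(- \frac{1}{210}\right)}{2} = \frac{3}{2} \left(- \frac{53}{210}\right) = - \frac{53}{140} \approx -0.37857$)
$F = 1$ ($F = \frac{\left(4 + 4\right) - 4}{4} = \frac{8 - 4}{4} = \frac{1}{4} \cdot 4 = 1$)
$\sqrt{v + \left(-2 - 1\right) \left(-1\right) F} = \sqrt{- \frac{53}{140} + \left(-2 - 1\right) \left(-1\right) 1} = \sqrt{- \frac{53}{140} + \left(-3\right) \left(-1\right) 1} = \sqrt{- \frac{53}{140} + 3 \cdot 1} = \sqrt{- \frac{53}{140} + 3} = \sqrt{\frac{367}{140}} = \frac{\sqrt{12845}}{70}$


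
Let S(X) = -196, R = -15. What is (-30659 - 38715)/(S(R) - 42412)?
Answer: 34687/21304 ≈ 1.6282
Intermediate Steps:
(-30659 - 38715)/(S(R) - 42412) = (-30659 - 38715)/(-196 - 42412) = -69374/(-42608) = -69374*(-1/42608) = 34687/21304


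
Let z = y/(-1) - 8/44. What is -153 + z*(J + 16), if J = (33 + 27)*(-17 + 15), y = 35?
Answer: 38565/11 ≈ 3505.9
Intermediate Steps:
J = -120 (J = 60*(-2) = -120)
z = -387/11 (z = 35/(-1) - 8/44 = 35*(-1) - 8*1/44 = -35 - 2/11 = -387/11 ≈ -35.182)
-153 + z*(J + 16) = -153 - 387*(-120 + 16)/11 = -153 - 387/11*(-104) = -153 + 40248/11 = 38565/11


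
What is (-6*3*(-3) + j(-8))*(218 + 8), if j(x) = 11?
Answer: 14690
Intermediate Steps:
(-6*3*(-3) + j(-8))*(218 + 8) = (-6*3*(-3) + 11)*(218 + 8) = (-18*(-3) + 11)*226 = (54 + 11)*226 = 65*226 = 14690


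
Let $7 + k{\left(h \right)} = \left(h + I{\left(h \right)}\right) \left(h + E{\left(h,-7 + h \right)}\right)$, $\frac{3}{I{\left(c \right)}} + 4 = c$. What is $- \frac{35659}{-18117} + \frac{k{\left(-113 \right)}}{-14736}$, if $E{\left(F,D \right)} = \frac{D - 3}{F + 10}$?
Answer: $\frac{132406868395}{119158552656} \approx 1.1112$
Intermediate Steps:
$I{\left(c \right)} = \frac{3}{-4 + c}$
$E{\left(F,D \right)} = \frac{-3 + D}{10 + F}$
$k{\left(h \right)} = -7 + \left(h + \frac{3}{-4 + h}\right) \left(h + \frac{-10 + h}{10 + h}\right)$ ($k{\left(h \right)} = -7 + \left(h + \frac{3}{-4 + h}\right) \left(h + \frac{-3 + \left(-7 + h\right)}{10 + h}\right) = -7 + \left(h + \frac{3}{-4 + h}\right) \left(h + \frac{-10 + h}{10 + h}\right)$)
$- \frac{35659}{-18117} + \frac{k{\left(-113 \right)}}{-14736} = - \frac{35659}{-18117} + \frac{\frac{1}{-40 + \left(-113\right)^{2} + 6 \left(-113\right)} \left(250 + \left(-113\right)^{4} - 58 \left(-113\right)^{2} + 7 \left(-113\right)^{3} + 31 \left(-113\right)\right)}{-14736} = \left(-35659\right) \left(- \frac{1}{18117}\right) + \frac{250 + 163047361 - 740602 + 7 \left(-1442897\right) - 3503}{-40 + 12769 - 678} \left(- \frac{1}{14736}\right) = \frac{35659}{18117} + \frac{250 + 163047361 - 740602 - 10100279 - 3503}{12051} \left(- \frac{1}{14736}\right) = \frac{35659}{18117} + \frac{1}{12051} \cdot 152203227 \left(- \frac{1}{14736}\right) = \frac{35659}{18117} + \frac{50734409}{4017} \left(- \frac{1}{14736}\right) = \frac{35659}{18117} - \frac{50734409}{59194512} = \frac{132406868395}{119158552656}$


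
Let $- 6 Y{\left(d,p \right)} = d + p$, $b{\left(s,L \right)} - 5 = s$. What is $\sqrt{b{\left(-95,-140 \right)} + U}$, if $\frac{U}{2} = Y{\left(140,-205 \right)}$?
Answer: $\frac{i \sqrt{615}}{3} \approx 8.2664 i$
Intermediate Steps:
$b{\left(s,L \right)} = 5 + s$
$Y{\left(d,p \right)} = - \frac{d}{6} - \frac{p}{6}$ ($Y{\left(d,p \right)} = - \frac{d + p}{6} = - \frac{d}{6} - \frac{p}{6}$)
$U = \frac{65}{3}$ ($U = 2 \left(\left(- \frac{1}{6}\right) 140 - - \frac{205}{6}\right) = 2 \left(- \frac{70}{3} + \frac{205}{6}\right) = 2 \cdot \frac{65}{6} = \frac{65}{3} \approx 21.667$)
$\sqrt{b{\left(-95,-140 \right)} + U} = \sqrt{\left(5 - 95\right) + \frac{65}{3}} = \sqrt{-90 + \frac{65}{3}} = \sqrt{- \frac{205}{3}} = \frac{i \sqrt{615}}{3}$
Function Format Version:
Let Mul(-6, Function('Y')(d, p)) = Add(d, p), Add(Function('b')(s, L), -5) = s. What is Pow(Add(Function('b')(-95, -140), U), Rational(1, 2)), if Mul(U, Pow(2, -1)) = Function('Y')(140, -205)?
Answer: Mul(Rational(1, 3), I, Pow(615, Rational(1, 2))) ≈ Mul(8.2664, I)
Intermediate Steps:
Function('b')(s, L) = Add(5, s)
Function('Y')(d, p) = Add(Mul(Rational(-1, 6), d), Mul(Rational(-1, 6), p)) (Function('Y')(d, p) = Mul(Rational(-1, 6), Add(d, p)) = Add(Mul(Rational(-1, 6), d), Mul(Rational(-1, 6), p)))
U = Rational(65, 3) (U = Mul(2, Add(Mul(Rational(-1, 6), 140), Mul(Rational(-1, 6), -205))) = Mul(2, Add(Rational(-70, 3), Rational(205, 6))) = Mul(2, Rational(65, 6)) = Rational(65, 3) ≈ 21.667)
Pow(Add(Function('b')(-95, -140), U), Rational(1, 2)) = Pow(Add(Add(5, -95), Rational(65, 3)), Rational(1, 2)) = Pow(Add(-90, Rational(65, 3)), Rational(1, 2)) = Pow(Rational(-205, 3), Rational(1, 2)) = Mul(Rational(1, 3), I, Pow(615, Rational(1, 2)))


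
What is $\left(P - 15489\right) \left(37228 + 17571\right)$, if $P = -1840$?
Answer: $-949611871$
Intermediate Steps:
$\left(P - 15489\right) \left(37228 + 17571\right) = \left(-1840 - 15489\right) \left(37228 + 17571\right) = \left(-17329\right) 54799 = -949611871$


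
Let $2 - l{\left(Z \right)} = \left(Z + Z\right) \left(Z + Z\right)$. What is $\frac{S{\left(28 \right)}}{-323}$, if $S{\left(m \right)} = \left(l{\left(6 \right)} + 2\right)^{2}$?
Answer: $- \frac{19600}{323} \approx -60.681$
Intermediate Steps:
$l{\left(Z \right)} = 2 - 4 Z^{2}$ ($l{\left(Z \right)} = 2 - \left(Z + Z\right) \left(Z + Z\right) = 2 - 2 Z 2 Z = 2 - 4 Z^{2}$)
$S{\left(m \right)} = 19600$ ($S{\left(m \right)} = \left(\left(2 - 4 \cdot 6^{2}\right) + 2\right)^{2} = \left(\left(2 - 144\right) + 2\right)^{2} = \left(-142 + 2\right)^{2} = \left(-140\right)^{2} = 19600$)
$\frac{S{\left(28 \right)}}{-323} = \frac{19600}{-323} = 19600 \left(- \frac{1}{323}\right) = - \frac{19600}{323}$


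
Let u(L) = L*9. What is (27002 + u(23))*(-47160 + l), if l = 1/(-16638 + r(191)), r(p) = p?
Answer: -21104402935889/16447 ≈ -1.2832e+9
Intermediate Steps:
u(L) = 9*L
l = -1/16447 (l = 1/(-16638 + 191) = 1/(-16447) = -1/16447 ≈ -6.0801e-5)
(27002 + u(23))*(-47160 + l) = (27002 + 9*23)*(-47160 - 1/16447) = (27002 + 207)*(-775640521/16447) = 27209*(-775640521/16447) = -21104402935889/16447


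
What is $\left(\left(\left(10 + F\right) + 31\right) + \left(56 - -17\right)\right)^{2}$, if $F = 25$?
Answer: $19321$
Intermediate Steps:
$\left(\left(\left(10 + F\right) + 31\right) + \left(56 - -17\right)\right)^{2} = \left(\left(\left(10 + 25\right) + 31\right) + \left(56 - -17\right)\right)^{2} = \left(\left(35 + 31\right) + \left(56 + 17\right)\right)^{2} = \left(66 + 73\right)^{2} = 139^{2} = 19321$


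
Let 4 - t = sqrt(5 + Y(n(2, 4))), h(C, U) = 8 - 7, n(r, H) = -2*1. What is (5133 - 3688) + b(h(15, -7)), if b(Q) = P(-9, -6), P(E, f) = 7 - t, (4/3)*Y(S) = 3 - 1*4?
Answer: 1448 + sqrt(17)/2 ≈ 1450.1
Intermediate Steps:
n(r, H) = -2
Y(S) = -3/4 (Y(S) = 3*(3 - 1*4)/4 = 3*(3 - 4)/4 = (3/4)*(-1) = -3/4)
h(C, U) = 1
t = 4 - sqrt(17)/2 (t = 4 - sqrt(5 - 3/4) = 4 - sqrt(17/4) = 4 - sqrt(17)/2 ≈ 1.9384)
P(E, f) = 3 + sqrt(17)/2 (P(E, f) = 7 - (4 - sqrt(17)/2) = 7 + (-4 + sqrt(17)/2) = 3 + sqrt(17)/2)
b(Q) = 3 + sqrt(17)/2
(5133 - 3688) + b(h(15, -7)) = (5133 - 3688) + (3 + sqrt(17)/2) = 1445 + (3 + sqrt(17)/2) = 1448 + sqrt(17)/2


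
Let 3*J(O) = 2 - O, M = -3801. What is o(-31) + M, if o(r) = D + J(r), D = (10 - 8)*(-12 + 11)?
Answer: -3792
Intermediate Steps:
D = -2 (D = 2*(-1) = -2)
J(O) = ⅔ - O/3 (J(O) = (2 - O)/3 = ⅔ - O/3)
o(r) = -4/3 - r/3 (o(r) = -2 + (⅔ - r/3) = -4/3 - r/3)
o(-31) + M = (-4/3 - ⅓*(-31)) - 3801 = (-4/3 + 31/3) - 3801 = 9 - 3801 = -3792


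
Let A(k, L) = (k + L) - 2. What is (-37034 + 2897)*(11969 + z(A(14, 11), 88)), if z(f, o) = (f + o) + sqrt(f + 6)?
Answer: -412374960 - 34137*sqrt(29) ≈ -4.1256e+8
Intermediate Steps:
A(k, L) = -2 + L + k (A(k, L) = (L + k) - 2 = -2 + L + k)
z(f, o) = f + o + sqrt(6 + f) (z(f, o) = (f + o) + sqrt(6 + f) = f + o + sqrt(6 + f))
(-37034 + 2897)*(11969 + z(A(14, 11), 88)) = (-37034 + 2897)*(11969 + ((-2 + 11 + 14) + 88 + sqrt(6 + (-2 + 11 + 14)))) = -34137*(11969 + (23 + 88 + sqrt(6 + 23))) = -34137*(11969 + (23 + 88 + sqrt(29))) = -34137*(11969 + (111 + sqrt(29))) = -34137*(12080 + sqrt(29)) = -412374960 - 34137*sqrt(29)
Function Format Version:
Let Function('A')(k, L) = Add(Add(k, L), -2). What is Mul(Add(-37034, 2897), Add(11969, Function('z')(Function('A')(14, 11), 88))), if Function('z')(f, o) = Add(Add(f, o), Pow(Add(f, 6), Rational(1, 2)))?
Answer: Add(-412374960, Mul(-34137, Pow(29, Rational(1, 2)))) ≈ -4.1256e+8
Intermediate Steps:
Function('A')(k, L) = Add(-2, L, k) (Function('A')(k, L) = Add(Add(L, k), -2) = Add(-2, L, k))
Function('z')(f, o) = Add(f, o, Pow(Add(6, f), Rational(1, 2))) (Function('z')(f, o) = Add(Add(f, o), Pow(Add(6, f), Rational(1, 2))) = Add(f, o, Pow(Add(6, f), Rational(1, 2))))
Mul(Add(-37034, 2897), Add(11969, Function('z')(Function('A')(14, 11), 88))) = Mul(Add(-37034, 2897), Add(11969, Add(Add(-2, 11, 14), 88, Pow(Add(6, Add(-2, 11, 14)), Rational(1, 2))))) = Mul(-34137, Add(11969, Add(23, 88, Pow(Add(6, 23), Rational(1, 2))))) = Mul(-34137, Add(11969, Add(23, 88, Pow(29, Rational(1, 2))))) = Mul(-34137, Add(11969, Add(111, Pow(29, Rational(1, 2))))) = Mul(-34137, Add(12080, Pow(29, Rational(1, 2)))) = Add(-412374960, Mul(-34137, Pow(29, Rational(1, 2))))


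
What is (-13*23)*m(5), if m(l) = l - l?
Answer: 0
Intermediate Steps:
m(l) = 0
(-13*23)*m(5) = -13*23*0 = -299*0 = 0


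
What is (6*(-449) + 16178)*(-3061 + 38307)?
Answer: 475257064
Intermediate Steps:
(6*(-449) + 16178)*(-3061 + 38307) = (-2694 + 16178)*35246 = 13484*35246 = 475257064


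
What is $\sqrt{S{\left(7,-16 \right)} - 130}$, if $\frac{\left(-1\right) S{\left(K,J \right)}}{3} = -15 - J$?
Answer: $i \sqrt{133} \approx 11.533 i$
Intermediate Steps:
$S{\left(K,J \right)} = 45 + 3 J$ ($S{\left(K,J \right)} = - 3 \left(-15 - J\right) = 45 + 3 J$)
$\sqrt{S{\left(7,-16 \right)} - 130} = \sqrt{\left(45 + 3 \left(-16\right)\right) - 130} = \sqrt{\left(45 - 48\right) - 130} = \sqrt{-3 - 130} = \sqrt{-133} = i \sqrt{133}$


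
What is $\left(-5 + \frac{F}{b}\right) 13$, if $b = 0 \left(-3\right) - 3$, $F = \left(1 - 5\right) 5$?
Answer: $\frac{65}{3} \approx 21.667$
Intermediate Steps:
$F = -20$ ($F = \left(-4\right) 5 = -20$)
$b = -3$ ($b = 0 - 3 = -3$)
$\left(-5 + \frac{F}{b}\right) 13 = \left(-5 - \frac{20}{-3}\right) 13 = \left(-5 - - \frac{20}{3}\right) 13 = \left(-5 + \frac{20}{3}\right) 13 = \frac{5}{3} \cdot 13 = \frac{65}{3}$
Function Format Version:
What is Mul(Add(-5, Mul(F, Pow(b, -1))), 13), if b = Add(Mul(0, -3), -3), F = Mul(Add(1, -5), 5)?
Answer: Rational(65, 3) ≈ 21.667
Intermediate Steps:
F = -20 (F = Mul(-4, 5) = -20)
b = -3 (b = Add(0, -3) = -3)
Mul(Add(-5, Mul(F, Pow(b, -1))), 13) = Mul(Add(-5, Mul(-20, Pow(-3, -1))), 13) = Mul(Add(-5, Mul(-20, Rational(-1, 3))), 13) = Mul(Add(-5, Rational(20, 3)), 13) = Mul(Rational(5, 3), 13) = Rational(65, 3)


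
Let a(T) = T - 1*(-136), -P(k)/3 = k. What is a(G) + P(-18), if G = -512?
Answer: -322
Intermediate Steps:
P(k) = -3*k
a(T) = 136 + T (a(T) = T + 136 = 136 + T)
a(G) + P(-18) = (136 - 512) - 3*(-18) = -376 + 54 = -322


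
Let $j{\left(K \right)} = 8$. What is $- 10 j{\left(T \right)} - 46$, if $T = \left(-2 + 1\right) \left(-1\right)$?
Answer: $-126$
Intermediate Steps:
$T = 1$ ($T = \left(-1\right) \left(-1\right) = 1$)
$- 10 j{\left(T \right)} - 46 = \left(-10\right) 8 - 46 = -80 - 46 = -126$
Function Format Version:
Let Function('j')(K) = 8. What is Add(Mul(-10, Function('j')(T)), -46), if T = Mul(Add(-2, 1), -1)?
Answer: -126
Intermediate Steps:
T = 1 (T = Mul(-1, -1) = 1)
Add(Mul(-10, Function('j')(T)), -46) = Add(Mul(-10, 8), -46) = Add(-80, -46) = -126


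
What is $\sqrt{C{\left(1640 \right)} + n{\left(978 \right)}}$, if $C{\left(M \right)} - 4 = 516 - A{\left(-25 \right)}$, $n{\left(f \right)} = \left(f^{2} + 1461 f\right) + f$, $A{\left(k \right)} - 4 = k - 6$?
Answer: $\sqrt{2386867} \approx 1544.9$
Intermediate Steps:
$A{\left(k \right)} = -2 + k$ ($A{\left(k \right)} = 4 + \left(k - 6\right) = 4 + \left(-6 + k\right) = -2 + k$)
$n{\left(f \right)} = f^{2} + 1462 f$
$C{\left(M \right)} = 547$ ($C{\left(M \right)} = 4 + \left(516 - \left(-2 - 25\right)\right) = 4 + \left(516 - -27\right) = 4 + \left(516 + 27\right) = 4 + 543 = 547$)
$\sqrt{C{\left(1640 \right)} + n{\left(978 \right)}} = \sqrt{547 + 978 \left(1462 + 978\right)} = \sqrt{547 + 978 \cdot 2440} = \sqrt{547 + 2386320} = \sqrt{2386867}$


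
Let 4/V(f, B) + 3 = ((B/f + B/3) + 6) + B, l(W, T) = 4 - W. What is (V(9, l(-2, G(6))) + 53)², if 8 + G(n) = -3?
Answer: 3485689/1225 ≈ 2845.5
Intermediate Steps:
G(n) = -11 (G(n) = -8 - 3 = -11)
V(f, B) = 4/(3 + 4*B/3 + B/f) (V(f, B) = 4/(-3 + (((B/f + B/3) + 6) + B)) = 4/(-3 + (((B/3 + B/f) + 6) + B)) = 4/(-3 + ((6 + B/3 + B/f) + B)) = 4/(-3 + (6 + 4*B/3 + B/f)) = 4/(3 + 4*B/3 + B/f))
(V(9, l(-2, G(6))) + 53)² = (12*9/(3*(4 - 1*(-2)) + 9*9 + 4*(4 - 1*(-2))*9) + 53)² = (12*9/(3*(4 + 2) + 81 + 4*(4 + 2)*9) + 53)² = (12*9/(3*6 + 81 + 4*6*9) + 53)² = (12*9/(18 + 81 + 216) + 53)² = (12*9/315 + 53)² = (12*9*(1/315) + 53)² = (12/35 + 53)² = (1867/35)² = 3485689/1225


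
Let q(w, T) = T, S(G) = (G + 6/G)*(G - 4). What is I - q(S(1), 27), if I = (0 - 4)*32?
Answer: -155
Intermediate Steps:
I = -128 (I = -4*32 = -128)
S(G) = (-4 + G)*(G + 6/G) (S(G) = (G + 6/G)*(-4 + G) = (-4 + G)*(G + 6/G))
I - q(S(1), 27) = -128 - 1*27 = -128 - 27 = -155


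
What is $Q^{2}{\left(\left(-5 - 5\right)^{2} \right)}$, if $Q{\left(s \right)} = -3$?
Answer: $9$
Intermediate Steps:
$Q^{2}{\left(\left(-5 - 5\right)^{2} \right)} = \left(-3\right)^{2} = 9$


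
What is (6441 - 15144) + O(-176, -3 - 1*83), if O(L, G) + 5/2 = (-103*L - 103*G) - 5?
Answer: 36551/2 ≈ 18276.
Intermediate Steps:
O(L, G) = -15/2 - 103*G - 103*L (O(L, G) = -5/2 + ((-103*L - 103*G) - 5) = -5/2 + ((-103*G - 103*L) - 5) = -5/2 + (-5 - 103*G - 103*L) = -15/2 - 103*G - 103*L)
(6441 - 15144) + O(-176, -3 - 1*83) = (6441 - 15144) + (-15/2 - 103*(-3 - 1*83) - 103*(-176)) = -8703 + (-15/2 - 103*(-3 - 83) + 18128) = -8703 + (-15/2 - 103*(-86) + 18128) = -8703 + (-15/2 + 8858 + 18128) = -8703 + 53957/2 = 36551/2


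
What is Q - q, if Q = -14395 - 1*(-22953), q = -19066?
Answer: 27624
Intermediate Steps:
Q = 8558 (Q = -14395 + 22953 = 8558)
Q - q = 8558 - 1*(-19066) = 8558 + 19066 = 27624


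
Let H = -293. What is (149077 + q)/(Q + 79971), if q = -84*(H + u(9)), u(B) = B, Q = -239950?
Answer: -172933/159979 ≈ -1.0810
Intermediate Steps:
q = 23856 (q = -84*(-293 + 9) = -84*(-284) = 23856)
(149077 + q)/(Q + 79971) = (149077 + 23856)/(-239950 + 79971) = 172933/(-159979) = 172933*(-1/159979) = -172933/159979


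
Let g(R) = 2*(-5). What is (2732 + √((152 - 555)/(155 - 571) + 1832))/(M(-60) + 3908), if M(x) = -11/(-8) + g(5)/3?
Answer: 65568/93745 + 3*√117310/93745 ≈ 0.71039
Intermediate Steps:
g(R) = -10
M(x) = -47/24 (M(x) = -11/(-8) - 10/3 = -11*(-⅛) - 10*⅓ = 11/8 - 10/3 = -47/24)
(2732 + √((152 - 555)/(155 - 571) + 1832))/(M(-60) + 3908) = (2732 + √((152 - 555)/(155 - 571) + 1832))/(-47/24 + 3908) = (2732 + √(-403/(-416) + 1832))/(93745/24) = (2732 + √(-403*(-1/416) + 1832))*(24/93745) = (2732 + √(31/32 + 1832))*(24/93745) = (2732 + √(58655/32))*(24/93745) = (2732 + √117310/8)*(24/93745) = 65568/93745 + 3*√117310/93745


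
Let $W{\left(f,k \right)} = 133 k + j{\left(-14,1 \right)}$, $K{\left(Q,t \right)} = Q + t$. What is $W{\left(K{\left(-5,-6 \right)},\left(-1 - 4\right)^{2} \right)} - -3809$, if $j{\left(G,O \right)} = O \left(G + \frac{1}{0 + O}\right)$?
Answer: $7121$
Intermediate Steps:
$j{\left(G,O \right)} = O \left(G + \frac{1}{O}\right)$
$W{\left(f,k \right)} = -13 + 133 k$ ($W{\left(f,k \right)} = 133 k + \left(1 - 14\right) = 133 k - 13 = -13 + 133 k$)
$W{\left(K{\left(-5,-6 \right)},\left(-1 - 4\right)^{2} \right)} - -3809 = \left(-13 + 133 \left(-1 - 4\right)^{2}\right) - -3809 = \left(-13 + 133 \left(-5\right)^{2}\right) + 3809 = \left(-13 + 133 \cdot 25\right) + 3809 = \left(-13 + 3325\right) + 3809 = 3312 + 3809 = 7121$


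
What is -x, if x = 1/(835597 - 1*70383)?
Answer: -1/765214 ≈ -1.3068e-6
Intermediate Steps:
x = 1/765214 (x = 1/(835597 - 70383) = 1/765214 ≈ 1.3068e-6)
-x = -1*1/765214 = -1/765214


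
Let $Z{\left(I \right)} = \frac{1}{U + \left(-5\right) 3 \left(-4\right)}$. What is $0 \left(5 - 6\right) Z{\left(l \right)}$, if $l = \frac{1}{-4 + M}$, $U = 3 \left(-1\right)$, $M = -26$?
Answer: $0$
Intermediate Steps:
$U = -3$
$l = - \frac{1}{30}$ ($l = \frac{1}{-4 - 26} = \frac{1}{-30} = - \frac{1}{30} \approx -0.033333$)
$Z{\left(I \right)} = \frac{1}{57}$ ($Z{\left(I \right)} = \frac{1}{-3 + \left(-5\right) 3 \left(-4\right)} = \frac{1}{-3 - -60} = \frac{1}{-3 + 60} = \frac{1}{57}$)
$0 \left(5 - 6\right) Z{\left(l \right)} = 0 \left(5 - 6\right) \frac{1}{57} = 0 \left(-1\right) \frac{1}{57} = 0 \cdot \frac{1}{57} = 0$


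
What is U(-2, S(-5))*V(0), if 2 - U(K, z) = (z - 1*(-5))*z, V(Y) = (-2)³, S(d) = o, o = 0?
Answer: -16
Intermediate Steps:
S(d) = 0
V(Y) = -8
U(K, z) = 2 - z*(5 + z) (U(K, z) = 2 - (z - 1*(-5))*z = 2 - (z + 5)*z = 2 - (5 + z)*z = 2 - z*(5 + z))
U(-2, S(-5))*V(0) = (2 - 1*0² - 5*0)*(-8) = (2 - 1*0 + 0)*(-8) = (2 + 0 + 0)*(-8) = 2*(-8) = -16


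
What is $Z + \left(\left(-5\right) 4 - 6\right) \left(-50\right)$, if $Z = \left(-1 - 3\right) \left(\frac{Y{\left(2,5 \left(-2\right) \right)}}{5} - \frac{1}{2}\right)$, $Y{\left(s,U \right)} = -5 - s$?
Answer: $\frac{6538}{5} \approx 1307.6$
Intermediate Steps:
$Z = \frac{38}{5}$ ($Z = \left(-1 - 3\right) \left(\frac{-5 - 2}{5} - \frac{1}{2}\right) = - 4 \left(\left(-5 - 2\right) \frac{1}{5} - \frac{1}{2}\right) = - 4 \left(\left(-7\right) \frac{1}{5} - \frac{1}{2}\right) = - 4 \left(- \frac{7}{5} - \frac{1}{2}\right) = \left(-4\right) \left(- \frac{19}{10}\right) = \frac{38}{5} \approx 7.6$)
$Z + \left(\left(-5\right) 4 - 6\right) \left(-50\right) = \frac{38}{5} + \left(\left(-5\right) 4 - 6\right) \left(-50\right) = \frac{38}{5} + \left(-20 - 6\right) \left(-50\right) = \frac{38}{5} - -1300 = \frac{38}{5} + 1300 = \frac{6538}{5}$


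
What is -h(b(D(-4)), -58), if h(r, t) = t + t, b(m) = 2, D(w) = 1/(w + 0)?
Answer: 116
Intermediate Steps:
D(w) = 1/w
h(r, t) = 2*t
-h(b(D(-4)), -58) = -2*(-58) = -1*(-116) = 116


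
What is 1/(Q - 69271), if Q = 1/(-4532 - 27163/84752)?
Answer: -384123227/26608600142269 ≈ -1.4436e-5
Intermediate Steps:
Q = -84752/384123227 (Q = 1/(-4532 - 27163*1/84752) = 1/(-4532 - 27163/84752) = 1/(-384123227/84752) = -84752/384123227 ≈ -0.00022064)
1/(Q - 69271) = 1/(-84752/384123227 - 69271) = 1/(-26608600142269/384123227) = -384123227/26608600142269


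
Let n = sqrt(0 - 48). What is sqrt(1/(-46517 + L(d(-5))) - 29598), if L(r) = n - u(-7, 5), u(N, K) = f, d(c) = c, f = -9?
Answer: sqrt((1376543785 - 118392*I*sqrt(3))/(-11627 + I*sqrt(3)))/2 ≈ 9.3095e-12 - 172.04*I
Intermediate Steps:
u(N, K) = -9
n = 4*I*sqrt(3) (n = sqrt(-48) = 4*I*sqrt(3) ≈ 6.9282*I)
L(r) = 9 + 4*I*sqrt(3) (L(r) = 4*I*sqrt(3) - 1*(-9) = 4*I*sqrt(3) + 9 = 9 + 4*I*sqrt(3))
sqrt(1/(-46517 + L(d(-5))) - 29598) = sqrt(1/(-46517 + (9 + 4*I*sqrt(3))) - 29598) = sqrt(1/(-46508 + 4*I*sqrt(3)) - 29598) = sqrt(-29598 + 1/(-46508 + 4*I*sqrt(3)))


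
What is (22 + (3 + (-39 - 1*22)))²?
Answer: 1296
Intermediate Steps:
(22 + (3 + (-39 - 1*22)))² = (22 + (3 + (-39 - 22)))² = (22 + (3 - 61))² = (22 - 58)² = (-36)² = 1296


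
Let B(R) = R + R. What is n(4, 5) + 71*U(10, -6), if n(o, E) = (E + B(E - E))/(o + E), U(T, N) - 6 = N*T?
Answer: -34501/9 ≈ -3833.4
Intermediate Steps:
U(T, N) = 6 + N*T
B(R) = 2*R
n(o, E) = E/(E + o) (n(o, E) = (E + 2*(E - E))/(o + E) = (E + 2*0)/(E + o) = (E + 0)/(E + o) = E/(E + o))
n(4, 5) + 71*U(10, -6) = 5/(5 + 4) + 71*(6 - 6*10) = 5/9 + 71*(6 - 60) = 5*(⅑) + 71*(-54) = 5/9 - 3834 = -34501/9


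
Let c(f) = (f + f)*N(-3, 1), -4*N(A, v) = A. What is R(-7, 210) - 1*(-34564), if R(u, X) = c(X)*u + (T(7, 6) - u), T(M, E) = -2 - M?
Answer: 32357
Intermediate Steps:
N(A, v) = -A/4
c(f) = 3*f/2 (c(f) = (f + f)*(-1/4*(-3)) = (2*f)*(3/4) = 3*f/2)
R(u, X) = -9 - u + 3*X*u/2 (R(u, X) = (3*X/2)*u + ((-2 - 1*7) - u) = 3*X*u/2 + ((-2 - 7) - u) = 3*X*u/2 + (-9 - u) = -9 - u + 3*X*u/2)
R(-7, 210) - 1*(-34564) = (-9 - 1*(-7) + (3/2)*210*(-7)) - 1*(-34564) = (-9 + 7 - 2205) + 34564 = -2207 + 34564 = 32357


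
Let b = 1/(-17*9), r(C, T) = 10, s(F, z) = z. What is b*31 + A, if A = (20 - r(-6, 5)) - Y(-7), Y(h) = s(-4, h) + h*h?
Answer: -4927/153 ≈ -32.203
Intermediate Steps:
Y(h) = h + h**2 (Y(h) = h + h*h = h + h**2)
b = -1/153 (b = 1/(-153) = -1/153 ≈ -0.0065359)
A = -32 (A = (20 - 1*10) - (-7)*(1 - 7) = (20 - 10) - (-7)*(-6) = 10 - 1*42 = 10 - 42 = -32)
b*31 + A = -1/153*31 - 32 = -31/153 - 32 = -4927/153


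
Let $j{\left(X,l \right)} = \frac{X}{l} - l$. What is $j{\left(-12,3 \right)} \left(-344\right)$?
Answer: $2408$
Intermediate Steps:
$j{\left(X,l \right)} = - l + \frac{X}{l}$
$j{\left(-12,3 \right)} \left(-344\right) = \left(\left(-1\right) 3 - \frac{12}{3}\right) \left(-344\right) = \left(-3 - 4\right) \left(-344\right) = \left(-7\right) \left(-344\right) = 2408$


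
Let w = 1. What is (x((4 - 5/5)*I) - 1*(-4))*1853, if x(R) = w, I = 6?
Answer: 9265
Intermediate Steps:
x(R) = 1
(x((4 - 5/5)*I) - 1*(-4))*1853 = (1 - 1*(-4))*1853 = (1 + 4)*1853 = 5*1853 = 9265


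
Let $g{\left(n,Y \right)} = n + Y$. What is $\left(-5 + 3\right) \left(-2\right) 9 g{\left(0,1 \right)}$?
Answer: $36$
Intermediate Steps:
$g{\left(n,Y \right)} = Y + n$
$\left(-5 + 3\right) \left(-2\right) 9 g{\left(0,1 \right)} = \left(-5 + 3\right) \left(-2\right) 9 \left(1 + 0\right) = \left(-2\right) \left(-2\right) 9 \cdot 1 = 4 \cdot 9 \cdot 1 = 36 \cdot 1 = 36$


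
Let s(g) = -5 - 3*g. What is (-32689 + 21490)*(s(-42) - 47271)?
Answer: 528032850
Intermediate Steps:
(-32689 + 21490)*(s(-42) - 47271) = (-32689 + 21490)*((-5 - 3*(-42)) - 47271) = -11199*((-5 + 126) - 47271) = -11199*(121 - 47271) = -11199*(-47150) = 528032850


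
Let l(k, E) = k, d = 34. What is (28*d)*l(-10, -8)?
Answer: -9520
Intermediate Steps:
(28*d)*l(-10, -8) = (28*34)*(-10) = 952*(-10) = -9520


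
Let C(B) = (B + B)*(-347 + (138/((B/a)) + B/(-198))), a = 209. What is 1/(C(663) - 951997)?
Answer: -11/14947626 ≈ -7.3590e-7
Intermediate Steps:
C(B) = 2*B*(-347 + 28842/B - B/198) (C(B) = (B + B)*(-347 + (138/((B/209)) + B/(-198))) = (2*B)*(-347 + (138/((B*(1/209))) + B*(-1/198))) = (2*B)*(-347 + (138/((B/209)) - B/198)) = (2*B)*(-347 + (138*(209/B) - B/198)) = (2*B)*(-347 + (28842/B - B/198)) = (2*B)*(-347 + 28842/B - B/198) = 2*B*(-347 + 28842/B - B/198))
1/(C(663) - 951997) = 1/((57684 - 694*663 - 1/99*663²) - 951997) = 1/((57684 - 460122 - 1/99*439569) - 951997) = 1/((57684 - 460122 - 48841/11) - 951997) = 1/(-4475659/11 - 951997) = 1/(-14947626/11) = -11/14947626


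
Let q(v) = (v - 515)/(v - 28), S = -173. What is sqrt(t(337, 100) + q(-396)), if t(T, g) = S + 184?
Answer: 5*sqrt(23638)/212 ≈ 3.6261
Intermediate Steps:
t(T, g) = 11 (t(T, g) = -173 + 184 = 11)
q(v) = (-515 + v)/(-28 + v)
sqrt(t(337, 100) + q(-396)) = sqrt(11 + (-515 - 396)/(-28 - 396)) = sqrt(11 - 911/(-424)) = sqrt(11 - 1/424*(-911)) = sqrt(11 + 911/424) = sqrt(5575/424) = 5*sqrt(23638)/212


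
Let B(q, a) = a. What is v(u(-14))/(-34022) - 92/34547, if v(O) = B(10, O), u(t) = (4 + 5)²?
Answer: -5928331/1175358034 ≈ -0.0050438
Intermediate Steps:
u(t) = 81 (u(t) = 9² = 81)
v(O) = O
v(u(-14))/(-34022) - 92/34547 = 81/(-34022) - 92/34547 = 81*(-1/34022) - 92*1/34547 = -81/34022 - 92/34547 = -5928331/1175358034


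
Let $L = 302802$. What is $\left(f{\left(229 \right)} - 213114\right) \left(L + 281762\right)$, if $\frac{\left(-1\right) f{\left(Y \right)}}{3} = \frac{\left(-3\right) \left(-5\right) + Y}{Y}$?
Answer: $- \frac{28528966756632}{229} \approx -1.2458 \cdot 10^{11}$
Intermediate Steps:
$f{\left(Y \right)} = - \frac{3 \left(15 + Y\right)}{Y}$ ($f{\left(Y \right)} = - 3 \frac{\left(-3\right) \left(-5\right) + Y}{Y} = - 3 \frac{15 + Y}{Y} = - \frac{3 \left(15 + Y\right)}{Y}$)
$\left(f{\left(229 \right)} - 213114\right) \left(L + 281762\right) = \left(\left(-3 - \frac{45}{229}\right) - 213114\right) \left(302802 + 281762\right) = \left(\left(-3 - \frac{45}{229}\right) - 213114\right) 584564 = \left(- \frac{732}{229} - 213114\right) 584564 = \left(- \frac{48803838}{229}\right) 584564 = - \frac{28528966756632}{229}$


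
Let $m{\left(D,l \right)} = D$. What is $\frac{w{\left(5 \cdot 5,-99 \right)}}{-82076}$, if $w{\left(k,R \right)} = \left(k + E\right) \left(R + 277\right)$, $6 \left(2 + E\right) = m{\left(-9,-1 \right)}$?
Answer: $- \frac{3827}{82076} \approx -0.046628$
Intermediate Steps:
$E = - \frac{7}{2}$ ($E = -2 + \frac{1}{6} \left(-9\right) = -2 - \frac{3}{2} = - \frac{7}{2} \approx -3.5$)
$w{\left(k,R \right)} = \left(277 + R\right) \left(- \frac{7}{2} + k\right)$ ($w{\left(k,R \right)} = \left(k - \frac{7}{2}\right) \left(R + 277\right) = \left(- \frac{7}{2} + k\right) \left(277 + R\right) = \left(277 + R\right) \left(- \frac{7}{2} + k\right)$)
$\frac{w{\left(5 \cdot 5,-99 \right)}}{-82076} = \frac{- \frac{1939}{2} + 277 \cdot 5 \cdot 5 - - \frac{693}{2} - 99 \cdot 5 \cdot 5}{-82076} = \left(- \frac{1939}{2} + 277 \cdot 25 + \frac{693}{2} - 2475\right) \left(- \frac{1}{82076}\right) = \left(- \frac{1939}{2} + 6925 + \frac{693}{2} - 2475\right) \left(- \frac{1}{82076}\right) = 3827 \left(- \frac{1}{82076}\right) = - \frac{3827}{82076}$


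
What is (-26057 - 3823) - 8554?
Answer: -38434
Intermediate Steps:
(-26057 - 3823) - 8554 = -29880 - 8554 = -38434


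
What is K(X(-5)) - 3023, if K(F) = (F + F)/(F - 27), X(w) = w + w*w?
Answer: -21201/7 ≈ -3028.7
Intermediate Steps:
X(w) = w + w²
K(F) = 2*F/(-27 + F) (K(F) = (2*F)/(-27 + F) = 2*F/(-27 + F))
K(X(-5)) - 3023 = 2*(-5*(1 - 5))/(-27 - 5*(1 - 5)) - 3023 = 2*(-5*(-4))/(-27 - 5*(-4)) - 3023 = 2*20/(-27 + 20) - 3023 = 2*20/(-7) - 3023 = 2*20*(-⅐) - 3023 = -40/7 - 3023 = -21201/7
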